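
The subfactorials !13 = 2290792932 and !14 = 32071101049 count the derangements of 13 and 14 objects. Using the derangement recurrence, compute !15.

!15 = (15-1)·(!14 + !13) = 14·(32071101049 + 2290792932) = 14·34361893981 = 481066515734.

481066515734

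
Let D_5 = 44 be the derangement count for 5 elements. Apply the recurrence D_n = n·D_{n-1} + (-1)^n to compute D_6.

265

D_6 = 6·44 + 1 = 265.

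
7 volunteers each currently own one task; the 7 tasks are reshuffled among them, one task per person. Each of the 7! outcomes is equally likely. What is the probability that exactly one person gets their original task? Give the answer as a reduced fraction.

53/144

Favorable outcomes: C(7,1)·!6 = 7·265 = 1855.
Total outcomes: 7! = 5040.
Probability = 1855/5040 = 53/144.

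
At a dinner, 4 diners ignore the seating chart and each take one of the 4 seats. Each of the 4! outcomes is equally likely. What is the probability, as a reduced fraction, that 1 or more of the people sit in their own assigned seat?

5/8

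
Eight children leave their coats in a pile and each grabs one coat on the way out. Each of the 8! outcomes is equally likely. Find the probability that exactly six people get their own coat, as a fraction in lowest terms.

Favorable outcomes: C(8,6)·!2 = 28·1 = 28.
Total outcomes: 8! = 40320.
Probability = 28/40320 = 1/1440.

1/1440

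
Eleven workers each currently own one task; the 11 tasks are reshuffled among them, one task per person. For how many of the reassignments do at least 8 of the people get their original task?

386

Sum C(11,i)·!(11-i) for i = 8..11:
  i=8: C(11,8)·!3 = 165·2 = 330
  i=9: C(11,9)·!2 = 55·1 = 55
  i=10: C(11,10)·!1 = 11·0 = 0
  i=11: C(11,11)·!0 = 1·1 = 1
Total = 386.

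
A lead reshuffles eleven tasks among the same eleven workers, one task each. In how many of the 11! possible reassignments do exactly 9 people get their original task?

55

Pick the 9 fixed positions: C(11,9) = 55 ways.
The remaining 2 must be deranged: !2 = 1.
Total: 55 × 1 = 55.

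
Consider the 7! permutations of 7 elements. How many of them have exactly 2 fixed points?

924

Choose which 2 of the 7 are fixed: C(7,2) = 21.
The other 5 form a derangement: !5 = 44.
Total: 21 × 44 = 924.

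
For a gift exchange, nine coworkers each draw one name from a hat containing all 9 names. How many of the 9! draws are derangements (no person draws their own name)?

133496

The subfactorial !9 = [9!/e] (nearest integer).
9! = 362880, and 362880/e ≈ 133496.09, so !9 = 133496.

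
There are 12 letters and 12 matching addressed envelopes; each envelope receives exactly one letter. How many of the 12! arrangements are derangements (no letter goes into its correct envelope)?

176214841

By inclusion-exclusion, !12 = Σ (-1)^k · 12!/k! for k=0..12
= 12! - 12!/1! + 12!/2! - 12!/3! + 12!/4! - 12!/5! + 12!/6! - 12!/7! + 12!/8! - 12!/9! + 12!/10! - 12!/11! + 12!/12!
= 479001600 - 479001600 + 239500800 - 79833600 + 19958400 - 3991680 + 665280 - 95040 + 11880 - 1320 + 132 - 12 + 1
= 176214841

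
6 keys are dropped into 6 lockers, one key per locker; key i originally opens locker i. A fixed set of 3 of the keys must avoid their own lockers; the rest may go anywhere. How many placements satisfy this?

Inclusion-exclusion on the 3 forbidden self-matches:
Σ_{j=0}^{3} (-1)^j C(3,j)(6-j)!
= C(3,0)·6! - C(3,1)·5! + C(3,2)·4! - C(3,3)·3!
= 720 - 360 + 72 - 6
= 426

426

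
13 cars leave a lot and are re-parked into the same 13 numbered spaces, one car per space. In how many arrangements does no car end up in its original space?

The subfactorial !13 = [13!/e] (nearest integer).
13! = 6227020800, and 6227020800/e ≈ 2290792932.07, so !13 = 2290792932.

2290792932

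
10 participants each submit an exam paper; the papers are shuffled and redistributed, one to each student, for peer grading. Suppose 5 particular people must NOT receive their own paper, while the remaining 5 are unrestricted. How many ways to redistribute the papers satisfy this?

2170680

Let A_j be the event that the j-th constrained one is fixed. By inclusion-exclusion over the 5 events:
Σ_{j=0}^{5} (-1)^j C(5,j)(10-j)!
= C(5,0)·10! - C(5,1)·9! + C(5,2)·8! - C(5,3)·7! + C(5,4)·6! - C(5,5)·5!
= 3628800 - 1814400 + 403200 - 50400 + 3600 - 120
= 2170680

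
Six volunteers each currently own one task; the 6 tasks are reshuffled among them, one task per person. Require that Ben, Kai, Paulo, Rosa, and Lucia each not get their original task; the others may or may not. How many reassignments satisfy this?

Let A_j be the event that the j-th constrained one is fixed. By inclusion-exclusion over the 5 events:
Σ_{j=0}^{5} (-1)^j C(5,j)(6-j)!
= C(5,0)·6! - C(5,1)·5! + C(5,2)·4! - C(5,3)·3! + C(5,4)·2! - C(5,5)·1!
= 720 - 600 + 240 - 60 + 10 - 1
= 309

309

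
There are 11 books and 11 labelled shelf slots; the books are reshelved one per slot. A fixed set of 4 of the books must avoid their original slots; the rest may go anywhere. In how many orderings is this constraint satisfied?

27422640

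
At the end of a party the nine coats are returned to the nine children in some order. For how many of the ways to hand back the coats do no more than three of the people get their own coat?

355997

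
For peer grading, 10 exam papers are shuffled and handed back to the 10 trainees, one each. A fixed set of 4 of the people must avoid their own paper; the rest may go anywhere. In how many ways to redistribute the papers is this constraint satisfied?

Inclusion-exclusion on the 4 forbidden self-matches:
Σ_{j=0}^{4} (-1)^j C(4,j)(10-j)!
= C(4,0)·10! - C(4,1)·9! + C(4,2)·8! - C(4,3)·7! + C(4,4)·6!
= 3628800 - 1451520 + 241920 - 20160 + 720
= 2399760

2399760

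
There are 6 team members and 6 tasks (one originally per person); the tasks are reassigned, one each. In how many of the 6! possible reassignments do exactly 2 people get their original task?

135

Pick the 2 fixed positions: C(6,2) = 15 ways.
The remaining 4 must be deranged: !4 = 9.
Total: 15 × 9 = 135.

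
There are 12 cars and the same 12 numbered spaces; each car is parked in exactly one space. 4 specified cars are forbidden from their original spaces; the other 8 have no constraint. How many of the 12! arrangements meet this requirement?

339696000

Let A_j be the event that the j-th constrained one is fixed. By inclusion-exclusion over the 4 events:
Σ_{j=0}^{4} (-1)^j C(4,j)(12-j)!
= C(4,0)·12! - C(4,1)·11! + C(4,2)·10! - C(4,3)·9! + C(4,4)·8!
= 479001600 - 159667200 + 21772800 - 1451520 + 40320
= 339696000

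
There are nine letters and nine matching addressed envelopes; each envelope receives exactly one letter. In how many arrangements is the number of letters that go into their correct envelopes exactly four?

5544

Choose which 4 of the 9 are fixed: C(9,4) = 126.
The other 5 form a derangement: !5 = 44.
Total: 126 × 44 = 5544.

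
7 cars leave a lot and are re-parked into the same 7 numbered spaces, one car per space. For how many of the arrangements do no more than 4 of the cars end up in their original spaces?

Sum C(7,i)·!(7-i) for i = 0..4:
  i=0: C(7,0)·!7 = 1·1854 = 1854
  i=1: C(7,1)·!6 = 7·265 = 1855
  i=2: C(7,2)·!5 = 21·44 = 924
  i=3: C(7,3)·!4 = 35·9 = 315
  i=4: C(7,4)·!3 = 35·2 = 70
Total = 5018.

5018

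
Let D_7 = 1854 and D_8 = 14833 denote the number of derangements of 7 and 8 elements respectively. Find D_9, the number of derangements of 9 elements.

D_9 = (9-1)·(D_8 + D_7) = 8·(14833 + 1854) = 8·16687 = 133496.

133496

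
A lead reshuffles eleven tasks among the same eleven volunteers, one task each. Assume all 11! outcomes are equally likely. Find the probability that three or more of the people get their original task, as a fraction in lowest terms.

3205379/39916800

Favorable outcomes: Σ_{i≥3} C(11,i)·!(11-i) = 165·14833 + 330·1854 + 462·265 + 462·44 + 330·9 + 165·2 + 55·1 + 11·0 + 1·1 = 3205379.
Total outcomes: 11! = 39916800.
Probability = 3205379/39916800 = 3205379/39916800.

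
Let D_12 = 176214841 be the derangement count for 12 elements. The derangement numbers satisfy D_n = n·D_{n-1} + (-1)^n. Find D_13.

2290792932

D_13 = 13·176214841 - 1 = 2290792932.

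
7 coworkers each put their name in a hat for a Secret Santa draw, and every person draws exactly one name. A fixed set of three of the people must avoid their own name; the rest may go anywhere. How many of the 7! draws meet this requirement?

3216

Let A_j be the event that the j-th constrained one is fixed. By inclusion-exclusion over the 3 events:
Σ_{j=0}^{3} (-1)^j C(3,j)(7-j)!
= C(3,0)·7! - C(3,1)·6! + C(3,2)·5! - C(3,3)·4!
= 5040 - 2160 + 360 - 24
= 3216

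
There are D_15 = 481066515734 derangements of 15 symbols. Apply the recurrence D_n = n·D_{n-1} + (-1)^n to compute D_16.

7697064251745

D_16 = 16·481066515734 + 1 = 7697064251745.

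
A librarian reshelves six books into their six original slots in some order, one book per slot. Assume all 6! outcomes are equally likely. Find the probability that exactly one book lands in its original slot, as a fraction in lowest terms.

11/30

Favorable outcomes: C(6,1)·!5 = 6·44 = 264.
Total outcomes: 6! = 720.
Probability = 264/720 = 11/30.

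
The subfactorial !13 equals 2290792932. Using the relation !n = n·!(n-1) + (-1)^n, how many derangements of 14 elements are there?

!14 = 14·2290792932 + 1 = 32071101049.

32071101049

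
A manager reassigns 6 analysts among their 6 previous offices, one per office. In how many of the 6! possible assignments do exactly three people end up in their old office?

40

Choose which 3 of the 6 are fixed: C(6,3) = 20.
The remaining 3 must be deranged: !3 = 2.
Total: 20 × 2 = 40.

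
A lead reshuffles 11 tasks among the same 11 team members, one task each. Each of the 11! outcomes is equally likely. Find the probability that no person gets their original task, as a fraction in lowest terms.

Favorable outcomes: !11 = 14684570.
Total outcomes: 11! = 39916800.
Probability = 14684570/39916800 = 1468457/3991680.

1468457/3991680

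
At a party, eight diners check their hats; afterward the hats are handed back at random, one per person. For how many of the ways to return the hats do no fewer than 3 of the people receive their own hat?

3235

# with exactly i fixed is C(8,i)·!(8-i); sum over i=3..8:
  i=3: C(8,3)·!5 = 56·44 = 2464
  i=4: C(8,4)·!4 = 70·9 = 630
  i=5: C(8,5)·!3 = 56·2 = 112
  i=6: C(8,6)·!2 = 28·1 = 28
  i=7: C(8,7)·!1 = 8·0 = 0
  i=8: C(8,8)·!0 = 1·1 = 1
Total = 3235.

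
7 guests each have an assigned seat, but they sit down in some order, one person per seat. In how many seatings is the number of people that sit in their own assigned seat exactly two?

924

Pick the 2 fixed positions: C(7,2) = 21 ways.
The remaining 5 must be deranged: !5 = 44.
Total: 21 × 44 = 924.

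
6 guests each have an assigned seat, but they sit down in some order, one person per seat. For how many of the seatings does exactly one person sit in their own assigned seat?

264

Choose which one of the 6 is fixed: C(6,1) = 6.
The remaining 5 must be deranged: !5 = 44.
Total: 6 × 44 = 264.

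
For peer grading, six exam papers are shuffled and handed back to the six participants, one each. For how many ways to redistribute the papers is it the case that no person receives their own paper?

Use !n = (n-1)(!(n-1) + !(n-2)).
!6 = 5·(44 + 9) = 5·53 = 265

265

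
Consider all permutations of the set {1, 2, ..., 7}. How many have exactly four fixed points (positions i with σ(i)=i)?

Pick the 4 fixed positions: C(7,4) = 35 ways.
The other 3 form a derangement: !3 = 2.
Total: 35 × 2 = 70.

70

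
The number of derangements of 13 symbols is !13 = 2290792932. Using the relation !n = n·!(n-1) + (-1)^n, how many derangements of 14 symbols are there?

32071101049

!14 = 14·2290792932 + 1 = 32071101049.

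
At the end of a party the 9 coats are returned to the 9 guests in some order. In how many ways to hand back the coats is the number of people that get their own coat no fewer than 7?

37

# with exactly i fixed is C(9,i)·!(9-i); sum over i=7..9:
  i=7: C(9,7)·!2 = 36·1 = 36
  i=8: C(9,8)·!1 = 9·0 = 0
  i=9: C(9,9)·!0 = 1·1 = 1
Total = 37.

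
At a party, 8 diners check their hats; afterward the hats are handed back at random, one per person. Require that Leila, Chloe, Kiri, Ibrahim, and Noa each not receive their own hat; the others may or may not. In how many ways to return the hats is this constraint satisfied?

21234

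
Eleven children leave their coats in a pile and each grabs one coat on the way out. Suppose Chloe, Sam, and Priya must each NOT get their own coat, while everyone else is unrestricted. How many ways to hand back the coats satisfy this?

Let A_j be the event that the j-th constrained one is fixed. By inclusion-exclusion over the 3 events:
Σ_{j=0}^{3} (-1)^j C(3,j)(11-j)!
= C(3,0)·11! - C(3,1)·10! + C(3,2)·9! - C(3,3)·8!
= 39916800 - 10886400 + 1088640 - 40320
= 30078720

30078720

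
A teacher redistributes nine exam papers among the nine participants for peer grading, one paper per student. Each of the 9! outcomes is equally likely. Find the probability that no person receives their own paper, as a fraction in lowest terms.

16687/45360

Favorable outcomes: !9 = 133496.
Total outcomes: 9! = 362880.
Probability = 133496/362880 = 16687/45360.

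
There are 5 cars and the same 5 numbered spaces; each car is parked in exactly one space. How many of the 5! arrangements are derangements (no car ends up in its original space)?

44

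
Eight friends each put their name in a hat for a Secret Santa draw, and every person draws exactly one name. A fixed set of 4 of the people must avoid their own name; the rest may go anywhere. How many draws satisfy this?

Let A_j be the event that the j-th constrained one is fixed. By inclusion-exclusion over the 4 events:
Σ_{j=0}^{4} (-1)^j C(4,j)(8-j)!
= C(4,0)·8! - C(4,1)·7! + C(4,2)·6! - C(4,3)·5! + C(4,4)·4!
= 40320 - 20160 + 4320 - 480 + 24
= 24024

24024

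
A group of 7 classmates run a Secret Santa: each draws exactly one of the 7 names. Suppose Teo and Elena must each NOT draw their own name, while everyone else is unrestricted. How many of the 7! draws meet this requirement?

Let A_j be the event that the j-th constrained one is fixed. By inclusion-exclusion over the 2 events:
Σ_{j=0}^{2} (-1)^j C(2,j)(7-j)!
= C(2,0)·7! - C(2,1)·6! + C(2,2)·5!
= 5040 - 1440 + 120
= 3720

3720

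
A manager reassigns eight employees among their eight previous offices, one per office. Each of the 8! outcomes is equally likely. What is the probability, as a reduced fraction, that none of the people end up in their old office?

2119/5760

Favorable outcomes: !8 = 14833.
Total outcomes: 8! = 40320.
Probability = 14833/40320 = 2119/5760.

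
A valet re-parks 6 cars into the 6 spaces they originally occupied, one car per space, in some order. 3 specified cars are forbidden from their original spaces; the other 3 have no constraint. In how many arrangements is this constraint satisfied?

Inclusion-exclusion on the 3 forbidden self-matches:
Σ_{j=0}^{3} (-1)^j C(3,j)(6-j)!
= C(3,0)·6! - C(3,1)·5! + C(3,2)·4! - C(3,3)·3!
= 720 - 360 + 72 - 6
= 426

426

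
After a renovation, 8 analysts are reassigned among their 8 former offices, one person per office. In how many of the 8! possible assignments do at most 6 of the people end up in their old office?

40319

# with exactly i fixed is C(8,i)·!(8-i); sum over i=0..6:
  i=0: C(8,0)·!8 = 1·14833 = 14833
  i=1: C(8,1)·!7 = 8·1854 = 14832
  i=2: C(8,2)·!6 = 28·265 = 7420
  i=3: C(8,3)·!5 = 56·44 = 2464
  i=4: C(8,4)·!4 = 70·9 = 630
  i=5: C(8,5)·!3 = 56·2 = 112
  i=6: C(8,6)·!2 = 28·1 = 28
Total = 40319.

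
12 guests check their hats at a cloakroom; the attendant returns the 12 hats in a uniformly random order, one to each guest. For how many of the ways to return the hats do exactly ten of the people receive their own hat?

Pick the 10 fixed positions: C(12,10) = 66 ways.
The other 2 form a derangement: !2 = 1.
Total: 66 × 1 = 66.

66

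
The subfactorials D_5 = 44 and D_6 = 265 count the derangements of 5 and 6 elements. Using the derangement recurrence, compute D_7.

D_7 = (7-1)·(D_6 + D_5) = 6·(265 + 44) = 6·309 = 1854.

1854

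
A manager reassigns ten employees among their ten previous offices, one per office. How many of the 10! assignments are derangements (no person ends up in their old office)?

1334961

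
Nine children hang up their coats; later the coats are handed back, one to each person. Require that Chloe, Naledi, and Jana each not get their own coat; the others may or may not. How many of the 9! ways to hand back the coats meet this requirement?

Inclusion-exclusion on the 3 forbidden self-matches:
Σ_{j=0}^{3} (-1)^j C(3,j)(9-j)!
= C(3,0)·9! - C(3,1)·8! + C(3,2)·7! - C(3,3)·6!
= 362880 - 120960 + 15120 - 720
= 256320

256320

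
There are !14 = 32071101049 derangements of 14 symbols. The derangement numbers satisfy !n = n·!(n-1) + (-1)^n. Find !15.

!15 = 15·32071101049 - 1 = 481066515734.

481066515734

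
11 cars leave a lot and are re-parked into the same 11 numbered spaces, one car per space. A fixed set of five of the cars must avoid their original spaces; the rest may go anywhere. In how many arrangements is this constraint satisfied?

25022880

Inclusion-exclusion on the 5 forbidden self-matches:
Σ_{j=0}^{5} (-1)^j C(5,j)(11-j)!
= C(5,0)·11! - C(5,1)·10! + C(5,2)·9! - C(5,3)·8! + C(5,4)·7! - C(5,5)·6!
= 39916800 - 18144000 + 3628800 - 403200 + 25200 - 720
= 25022880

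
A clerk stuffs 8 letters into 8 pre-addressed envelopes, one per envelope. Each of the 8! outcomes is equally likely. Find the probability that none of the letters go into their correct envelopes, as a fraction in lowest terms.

Favorable outcomes: !8 = 14833.
Total outcomes: 8! = 40320.
Probability = 14833/40320 = 2119/5760.

2119/5760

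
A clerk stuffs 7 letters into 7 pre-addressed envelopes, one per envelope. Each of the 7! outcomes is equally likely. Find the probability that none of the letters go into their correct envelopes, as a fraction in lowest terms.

Favorable outcomes: !7 = 1854.
Total outcomes: 7! = 5040.
Probability = 1854/5040 = 103/280.

103/280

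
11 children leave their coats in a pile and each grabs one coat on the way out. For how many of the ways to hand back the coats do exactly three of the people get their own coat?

2447445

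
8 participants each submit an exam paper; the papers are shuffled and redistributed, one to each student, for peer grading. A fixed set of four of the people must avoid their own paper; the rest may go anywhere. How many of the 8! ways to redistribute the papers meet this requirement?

Inclusion-exclusion on the 4 forbidden self-matches:
Σ_{j=0}^{4} (-1)^j C(4,j)(8-j)!
= C(4,0)·8! - C(4,1)·7! + C(4,2)·6! - C(4,3)·5! + C(4,4)·4!
= 40320 - 20160 + 4320 - 480 + 24
= 24024

24024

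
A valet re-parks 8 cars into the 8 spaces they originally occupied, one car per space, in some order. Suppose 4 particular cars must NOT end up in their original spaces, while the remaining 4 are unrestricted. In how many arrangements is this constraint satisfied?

24024

Let A_j be the event that the j-th constrained one is fixed. By inclusion-exclusion over the 4 events:
Σ_{j=0}^{4} (-1)^j C(4,j)(8-j)!
= C(4,0)·8! - C(4,1)·7! + C(4,2)·6! - C(4,3)·5! + C(4,4)·4!
= 40320 - 20160 + 4320 - 480 + 24
= 24024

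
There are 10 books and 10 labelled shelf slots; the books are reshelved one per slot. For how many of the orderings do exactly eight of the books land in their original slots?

45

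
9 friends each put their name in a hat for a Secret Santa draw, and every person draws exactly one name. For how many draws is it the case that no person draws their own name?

133496

!9 is the nearest integer to 9!/e.
9! = 362880, and 362880/e ≈ 133496.09, so !9 = 133496.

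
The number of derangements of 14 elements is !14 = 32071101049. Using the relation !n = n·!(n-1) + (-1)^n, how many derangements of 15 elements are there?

!15 = 15·32071101049 - 1 = 481066515734.

481066515734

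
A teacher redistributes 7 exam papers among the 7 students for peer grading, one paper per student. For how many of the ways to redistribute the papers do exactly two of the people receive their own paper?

924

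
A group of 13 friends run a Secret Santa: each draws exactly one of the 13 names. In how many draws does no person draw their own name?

2290792932

!13 = 13! · Σ_{k=0}^{13} (-1)^k/k!
= 13! - 13!/1! + 13!/2! - 13!/3! + 13!/4! - 13!/5! + 13!/6! - 13!/7! + 13!/8! - 13!/9! + 13!/10! - 13!/11! + 13!/12! - 13!/13!
= 6227020800 - 6227020800 + 3113510400 - 1037836800 + 259459200 - 51891840 + 8648640 - 1235520 + 154440 - 17160 + 1716 - 156 + 13 - 1
= 2290792932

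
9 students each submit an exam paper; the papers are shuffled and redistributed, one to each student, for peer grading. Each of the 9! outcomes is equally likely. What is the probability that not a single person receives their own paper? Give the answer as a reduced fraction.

Favorable outcomes: !9 = 133496.
Total outcomes: 9! = 362880.
Probability = 133496/362880 = 16687/45360.

16687/45360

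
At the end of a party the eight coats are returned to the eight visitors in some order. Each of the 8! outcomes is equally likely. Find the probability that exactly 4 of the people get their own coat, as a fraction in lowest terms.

1/64

Favorable outcomes: C(8,4)·!4 = 70·9 = 630.
Total outcomes: 8! = 40320.
Probability = 630/40320 = 1/64.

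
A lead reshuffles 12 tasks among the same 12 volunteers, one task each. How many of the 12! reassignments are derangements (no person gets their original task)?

176214841

!12 is the nearest integer to 12!/e.
12! = 479001600, and 479001600/e ≈ 176214840.93, so !12 = 176214841.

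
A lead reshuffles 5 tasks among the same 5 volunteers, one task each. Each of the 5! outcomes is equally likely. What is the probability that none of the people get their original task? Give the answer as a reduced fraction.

Favorable outcomes: !5 = 44.
Total outcomes: 5! = 120.
Probability = 44/120 = 11/30.

11/30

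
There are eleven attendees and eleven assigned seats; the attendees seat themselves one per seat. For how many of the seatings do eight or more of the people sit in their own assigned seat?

386

Sum C(11,i)·!(11-i) for i = 8..11:
  i=8: C(11,8)·!3 = 165·2 = 330
  i=9: C(11,9)·!2 = 55·1 = 55
  i=10: C(11,10)·!1 = 11·0 = 0
  i=11: C(11,11)·!0 = 1·1 = 1
Total = 386.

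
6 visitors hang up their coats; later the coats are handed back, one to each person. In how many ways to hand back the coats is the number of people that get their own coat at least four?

# with exactly i fixed is C(6,i)·!(6-i); sum over i=4..6:
  i=4: C(6,4)·!2 = 15·1 = 15
  i=5: C(6,5)·!1 = 6·0 = 0
  i=6: C(6,6)·!0 = 1·1 = 1
Total = 16.

16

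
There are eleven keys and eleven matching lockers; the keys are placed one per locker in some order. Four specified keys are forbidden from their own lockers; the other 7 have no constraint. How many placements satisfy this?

Inclusion-exclusion on the 4 forbidden self-matches:
Σ_{j=0}^{4} (-1)^j C(4,j)(11-j)!
= C(4,0)·11! - C(4,1)·10! + C(4,2)·9! - C(4,3)·8! + C(4,4)·7!
= 39916800 - 14515200 + 2177280 - 161280 + 5040
= 27422640

27422640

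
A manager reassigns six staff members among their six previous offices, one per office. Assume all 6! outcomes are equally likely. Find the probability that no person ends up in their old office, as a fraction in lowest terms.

Favorable outcomes: !6 = 265.
Total outcomes: 6! = 720.
Probability = 265/720 = 53/144.

53/144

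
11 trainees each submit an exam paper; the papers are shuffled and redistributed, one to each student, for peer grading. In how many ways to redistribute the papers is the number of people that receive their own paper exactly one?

14684571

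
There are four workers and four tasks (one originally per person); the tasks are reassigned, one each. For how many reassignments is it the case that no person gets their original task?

9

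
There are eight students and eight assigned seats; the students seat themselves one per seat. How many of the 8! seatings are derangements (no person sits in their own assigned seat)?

14833

Recurrence: !8 = 8·!7 + (-1)^8.
!8 = 8·1854 + 1 = 14833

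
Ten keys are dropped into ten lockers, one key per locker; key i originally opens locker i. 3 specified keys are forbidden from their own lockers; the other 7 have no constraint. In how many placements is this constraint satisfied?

2656080

Let A_j be the event that the j-th constrained one is fixed. By inclusion-exclusion over the 3 events:
Σ_{j=0}^{3} (-1)^j C(3,j)(10-j)!
= C(3,0)·10! - C(3,1)·9! + C(3,2)·8! - C(3,3)·7!
= 3628800 - 1088640 + 120960 - 5040
= 2656080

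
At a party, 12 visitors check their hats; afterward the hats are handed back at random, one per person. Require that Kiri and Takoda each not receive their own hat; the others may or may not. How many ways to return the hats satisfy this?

402796800

Inclusion-exclusion on the 2 forbidden self-matches:
Σ_{j=0}^{2} (-1)^j C(2,j)(12-j)!
= C(2,0)·12! - C(2,1)·11! + C(2,2)·10!
= 479001600 - 79833600 + 3628800
= 402796800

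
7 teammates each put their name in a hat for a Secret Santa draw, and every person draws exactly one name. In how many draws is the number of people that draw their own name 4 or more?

92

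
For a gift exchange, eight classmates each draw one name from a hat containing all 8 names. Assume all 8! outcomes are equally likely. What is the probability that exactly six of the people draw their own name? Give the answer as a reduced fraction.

1/1440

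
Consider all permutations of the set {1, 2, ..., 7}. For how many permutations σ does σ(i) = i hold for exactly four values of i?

70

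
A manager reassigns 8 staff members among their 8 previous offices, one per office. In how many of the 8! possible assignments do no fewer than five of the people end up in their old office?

141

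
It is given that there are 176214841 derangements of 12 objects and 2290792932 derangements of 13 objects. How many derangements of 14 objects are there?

32071101049

!14 = (14-1)·(!13 + !12) = 13·(2290792932 + 176214841) = 13·2467007773 = 32071101049.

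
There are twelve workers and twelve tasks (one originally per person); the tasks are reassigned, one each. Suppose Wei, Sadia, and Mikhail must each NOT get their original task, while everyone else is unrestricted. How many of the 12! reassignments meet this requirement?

Let A_j be the event that the j-th constrained one is fixed. By inclusion-exclusion over the 3 events:
Σ_{j=0}^{3} (-1)^j C(3,j)(12-j)!
= C(3,0)·12! - C(3,1)·11! + C(3,2)·10! - C(3,3)·9!
= 479001600 - 119750400 + 10886400 - 362880
= 369774720

369774720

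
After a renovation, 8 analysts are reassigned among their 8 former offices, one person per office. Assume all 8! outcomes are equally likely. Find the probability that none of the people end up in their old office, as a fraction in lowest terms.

2119/5760

Favorable outcomes: !8 = 14833.
Total outcomes: 8! = 40320.
Probability = 14833/40320 = 2119/5760.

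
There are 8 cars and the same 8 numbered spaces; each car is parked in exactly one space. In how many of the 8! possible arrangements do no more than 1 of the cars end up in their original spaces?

# with exactly i fixed is C(8,i)·!(8-i); sum over i=0..1:
  i=0: C(8,0)·!8 = 1·14833 = 14833
  i=1: C(8,1)·!7 = 8·1854 = 14832
Total = 29665.

29665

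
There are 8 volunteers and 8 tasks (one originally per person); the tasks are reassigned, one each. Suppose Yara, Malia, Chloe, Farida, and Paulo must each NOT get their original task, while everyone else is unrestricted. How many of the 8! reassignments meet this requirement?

Let A_j be the event that the j-th constrained one is fixed. By inclusion-exclusion over the 5 events:
Σ_{j=0}^{5} (-1)^j C(5,j)(8-j)!
= C(5,0)·8! - C(5,1)·7! + C(5,2)·6! - C(5,3)·5! + C(5,4)·4! - C(5,5)·3!
= 40320 - 25200 + 7200 - 1200 + 120 - 6
= 21234

21234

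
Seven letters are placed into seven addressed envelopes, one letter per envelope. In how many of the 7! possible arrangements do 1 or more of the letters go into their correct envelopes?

3186

Sum C(7,i)·!(7-i) for i = 1..7:
  i=1: C(7,1)·!6 = 7·265 = 1855
  i=2: C(7,2)·!5 = 21·44 = 924
  i=3: C(7,3)·!4 = 35·9 = 315
  i=4: C(7,4)·!3 = 35·2 = 70
  i=5: C(7,5)·!2 = 21·1 = 21
  i=6: C(7,6)·!1 = 7·0 = 0
  i=7: C(7,7)·!0 = 1·1 = 1
Total = 3186.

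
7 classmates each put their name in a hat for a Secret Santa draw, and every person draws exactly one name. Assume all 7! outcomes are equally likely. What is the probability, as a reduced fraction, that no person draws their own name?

103/280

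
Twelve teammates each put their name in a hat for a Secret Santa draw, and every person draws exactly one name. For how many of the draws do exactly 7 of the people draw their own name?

34848

Choose which 7 of the 12 are fixed: C(12,7) = 792.
The other 5 form a derangement: !5 = 44.
Total: 792 × 44 = 34848.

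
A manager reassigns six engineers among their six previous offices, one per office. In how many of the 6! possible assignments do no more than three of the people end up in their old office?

# with exactly i fixed is C(6,i)·!(6-i); sum over i=0..3:
  i=0: C(6,0)·!6 = 1·265 = 265
  i=1: C(6,1)·!5 = 6·44 = 264
  i=2: C(6,2)·!4 = 15·9 = 135
  i=3: C(6,3)·!3 = 20·2 = 40
Total = 704.

704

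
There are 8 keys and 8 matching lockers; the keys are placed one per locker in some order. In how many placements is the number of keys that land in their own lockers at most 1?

29665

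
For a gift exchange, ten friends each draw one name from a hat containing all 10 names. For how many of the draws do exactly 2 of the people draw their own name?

667485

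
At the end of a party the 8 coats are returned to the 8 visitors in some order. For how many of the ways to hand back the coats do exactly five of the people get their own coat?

Choose which 5 of the 8 are fixed: C(8,5) = 56.
The other 3 form a derangement: !3 = 2.
Total: 56 × 2 = 112.

112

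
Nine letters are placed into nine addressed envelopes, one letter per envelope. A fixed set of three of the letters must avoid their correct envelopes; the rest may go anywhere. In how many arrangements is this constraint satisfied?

256320

Let A_j be the event that the j-th constrained one is fixed. By inclusion-exclusion over the 3 events:
Σ_{j=0}^{3} (-1)^j C(3,j)(9-j)!
= C(3,0)·9! - C(3,1)·8! + C(3,2)·7! - C(3,3)·6!
= 362880 - 120960 + 15120 - 720
= 256320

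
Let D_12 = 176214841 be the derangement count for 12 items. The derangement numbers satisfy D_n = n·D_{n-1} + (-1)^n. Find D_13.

2290792932

D_13 = 13·176214841 - 1 = 2290792932.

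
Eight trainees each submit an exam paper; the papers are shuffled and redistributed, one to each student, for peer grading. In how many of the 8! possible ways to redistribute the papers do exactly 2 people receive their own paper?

7420

Choose which 2 of the 8 are fixed: C(8,2) = 28.
The other 6 form a derangement: !6 = 265.
Total: 28 × 265 = 7420.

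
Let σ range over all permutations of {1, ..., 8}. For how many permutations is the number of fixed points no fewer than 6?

29

Sum C(8,i)·!(8-i) for i = 6..8:
  i=6: C(8,6)·!2 = 28·1 = 28
  i=7: C(8,7)·!1 = 8·0 = 0
  i=8: C(8,8)·!0 = 1·1 = 1
Total = 29.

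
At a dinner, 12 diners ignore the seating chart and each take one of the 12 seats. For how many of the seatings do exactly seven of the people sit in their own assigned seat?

34848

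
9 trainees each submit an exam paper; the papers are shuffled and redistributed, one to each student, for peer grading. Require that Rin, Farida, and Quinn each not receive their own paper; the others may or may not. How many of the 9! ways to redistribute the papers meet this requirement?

256320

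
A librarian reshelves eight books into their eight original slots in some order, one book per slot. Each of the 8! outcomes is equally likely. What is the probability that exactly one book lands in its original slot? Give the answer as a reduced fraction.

Favorable outcomes: C(8,1)·!7 = 8·1854 = 14832.
Total outcomes: 8! = 40320.
Probability = 14832/40320 = 103/280.

103/280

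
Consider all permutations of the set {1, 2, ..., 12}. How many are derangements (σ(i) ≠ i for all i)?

By inclusion-exclusion, !12 = Σ (-1)^k · 12!/k! for k=0..12
= 12! - 12!/1! + 12!/2! - 12!/3! + 12!/4! - 12!/5! + 12!/6! - 12!/7! + 12!/8! - 12!/9! + 12!/10! - 12!/11! + 12!/12!
= 479001600 - 479001600 + 239500800 - 79833600 + 19958400 - 3991680 + 665280 - 95040 + 11880 - 1320 + 132 - 12 + 1
= 176214841

176214841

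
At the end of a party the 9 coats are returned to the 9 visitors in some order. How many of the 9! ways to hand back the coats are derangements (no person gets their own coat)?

133496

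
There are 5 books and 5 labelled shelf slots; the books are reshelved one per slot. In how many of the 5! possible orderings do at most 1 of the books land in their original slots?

Sum C(5,i)·!(5-i) for i = 0..1:
  i=0: C(5,0)·!5 = 1·44 = 44
  i=1: C(5,1)·!4 = 5·9 = 45
Total = 89.

89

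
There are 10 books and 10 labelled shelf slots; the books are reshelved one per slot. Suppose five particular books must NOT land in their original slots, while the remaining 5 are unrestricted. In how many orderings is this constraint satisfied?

2170680

Let A_j be the event that the j-th constrained one is fixed. By inclusion-exclusion over the 5 events:
Σ_{j=0}^{5} (-1)^j C(5,j)(10-j)!
= C(5,0)·10! - C(5,1)·9! + C(5,2)·8! - C(5,3)·7! + C(5,4)·6! - C(5,5)·5!
= 3628800 - 1814400 + 403200 - 50400 + 3600 - 120
= 2170680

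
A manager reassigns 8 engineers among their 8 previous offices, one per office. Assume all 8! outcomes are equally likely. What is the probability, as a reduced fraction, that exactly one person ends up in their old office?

103/280

Favorable outcomes: C(8,1)·!7 = 8·1854 = 14832.
Total outcomes: 8! = 40320.
Probability = 14832/40320 = 103/280.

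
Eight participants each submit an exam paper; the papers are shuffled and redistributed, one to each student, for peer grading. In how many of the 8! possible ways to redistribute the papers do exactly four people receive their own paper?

Choose which 4 of the 8 are fixed: C(8,4) = 70.
The other 4 form a derangement: !4 = 9.
Total: 70 × 9 = 630.

630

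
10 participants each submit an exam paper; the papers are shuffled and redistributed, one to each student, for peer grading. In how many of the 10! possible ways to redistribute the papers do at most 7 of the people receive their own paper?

Sum C(10,i)·!(10-i) for i = 0..7:
  i=0: C(10,0)·!10 = 1·1334961 = 1334961
  i=1: C(10,1)·!9 = 10·133496 = 1334960
  i=2: C(10,2)·!8 = 45·14833 = 667485
  i=3: C(10,3)·!7 = 120·1854 = 222480
  i=4: C(10,4)·!6 = 210·265 = 55650
  i=5: C(10,5)·!5 = 252·44 = 11088
  i=6: C(10,6)·!4 = 210·9 = 1890
  i=7: C(10,7)·!3 = 120·2 = 240
Total = 3628754.

3628754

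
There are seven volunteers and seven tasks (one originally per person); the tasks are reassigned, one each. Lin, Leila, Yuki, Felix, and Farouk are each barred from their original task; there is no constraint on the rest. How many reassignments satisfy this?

Let A_j be the event that the j-th constrained one is fixed. By inclusion-exclusion over the 5 events:
Σ_{j=0}^{5} (-1)^j C(5,j)(7-j)!
= C(5,0)·7! - C(5,1)·6! + C(5,2)·5! - C(5,3)·4! + C(5,4)·3! - C(5,5)·2!
= 5040 - 3600 + 1200 - 240 + 30 - 2
= 2428

2428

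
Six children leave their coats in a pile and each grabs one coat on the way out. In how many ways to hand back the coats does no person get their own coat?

The subfactorial !6 = [6!/e] (nearest integer).
6! = 720, and 720/e ≈ 264.87, so !6 = 265.

265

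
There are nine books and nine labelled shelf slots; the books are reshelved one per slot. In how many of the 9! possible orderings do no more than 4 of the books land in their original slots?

361541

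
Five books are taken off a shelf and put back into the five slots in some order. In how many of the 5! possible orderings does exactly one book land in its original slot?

Pick the single fixed position: C(5,1) = 5 ways.
The remaining 4 must be deranged: !4 = 9.
Total: 5 × 9 = 45.

45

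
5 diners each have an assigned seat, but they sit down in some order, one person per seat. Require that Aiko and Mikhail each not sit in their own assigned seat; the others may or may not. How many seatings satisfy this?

78

Let A_j be the event that the j-th constrained one is fixed. By inclusion-exclusion over the 2 events:
Σ_{j=0}^{2} (-1)^j C(2,j)(5-j)!
= C(2,0)·5! - C(2,1)·4! + C(2,2)·3!
= 120 - 48 + 6
= 78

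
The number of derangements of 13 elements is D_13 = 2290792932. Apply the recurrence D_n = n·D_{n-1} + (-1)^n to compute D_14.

D_14 = 14·2290792932 + 1 = 32071101049.

32071101049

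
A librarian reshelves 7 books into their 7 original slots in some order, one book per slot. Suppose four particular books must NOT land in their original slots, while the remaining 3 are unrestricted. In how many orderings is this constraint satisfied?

2790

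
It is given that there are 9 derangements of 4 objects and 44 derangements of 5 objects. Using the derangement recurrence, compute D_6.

D_6 = (6-1)·(D_5 + D_4) = 5·(44 + 9) = 5·53 = 265.

265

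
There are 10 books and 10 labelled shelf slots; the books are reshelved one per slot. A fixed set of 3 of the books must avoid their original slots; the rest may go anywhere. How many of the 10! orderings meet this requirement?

2656080

Inclusion-exclusion on the 3 forbidden self-matches:
Σ_{j=0}^{3} (-1)^j C(3,j)(10-j)!
= C(3,0)·10! - C(3,1)·9! + C(3,2)·8! - C(3,3)·7!
= 3628800 - 1088640 + 120960 - 5040
= 2656080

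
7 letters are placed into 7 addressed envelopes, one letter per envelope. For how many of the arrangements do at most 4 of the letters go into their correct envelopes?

5018

# with exactly i fixed is C(7,i)·!(7-i); sum over i=0..4:
  i=0: C(7,0)·!7 = 1·1854 = 1854
  i=1: C(7,1)·!6 = 7·265 = 1855
  i=2: C(7,2)·!5 = 21·44 = 924
  i=3: C(7,3)·!4 = 35·9 = 315
  i=4: C(7,4)·!3 = 35·2 = 70
Total = 5018.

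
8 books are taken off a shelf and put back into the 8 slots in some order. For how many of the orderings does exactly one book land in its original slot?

Choose which one of the 8 is fixed: C(8,1) = 8.
The other 7 form a derangement: !7 = 1854.
Total: 8 × 1854 = 14832.

14832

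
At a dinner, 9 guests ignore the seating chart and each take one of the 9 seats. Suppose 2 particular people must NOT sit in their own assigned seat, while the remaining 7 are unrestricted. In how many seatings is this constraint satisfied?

Let A_j be the event that the j-th constrained one is fixed. By inclusion-exclusion over the 2 events:
Σ_{j=0}^{2} (-1)^j C(2,j)(9-j)!
= C(2,0)·9! - C(2,1)·8! + C(2,2)·7!
= 362880 - 80640 + 5040
= 287280

287280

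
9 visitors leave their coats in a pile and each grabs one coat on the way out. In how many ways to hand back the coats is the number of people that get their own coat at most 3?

355997

Sum C(9,i)·!(9-i) for i = 0..3:
  i=0: C(9,0)·!9 = 1·133496 = 133496
  i=1: C(9,1)·!8 = 9·14833 = 133497
  i=2: C(9,2)·!7 = 36·1854 = 66744
  i=3: C(9,3)·!6 = 84·265 = 22260
Total = 355997.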